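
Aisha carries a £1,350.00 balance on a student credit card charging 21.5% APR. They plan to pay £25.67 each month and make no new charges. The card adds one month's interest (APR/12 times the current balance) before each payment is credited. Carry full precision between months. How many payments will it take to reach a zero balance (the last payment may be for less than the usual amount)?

Monthly rate r = 21.5%/12 = 1.79167% = 0.0179167.
Recurrence: B ← B·(1+r) − £25.67.
Month 1: interest £24.19; balance after payment £1,348.52.
Month 2: interest £24.16; balance after payment £1,347.01.
Closed form: n = −ln(1 − rB₀/P)/ln(1+r) = −ln(0.057752)/ln(1.01792) ≈ 160.580, so the balance reaches zero during payment 161.

161 payments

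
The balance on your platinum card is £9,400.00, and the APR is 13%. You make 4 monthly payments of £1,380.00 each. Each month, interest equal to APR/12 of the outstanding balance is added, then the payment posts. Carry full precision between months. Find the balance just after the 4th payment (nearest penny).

Monthly rate r = 13%/12 = 1.08333% = 0.0108333.
Each month: B ← B·(1+r) − £1,380.00.
Month 1: interest £101.83; balance after payment £8,121.83.
Month 2: interest £87.99; balance after payment £6,829.82.
Month 3: interest £73.99; balance after payment £5,523.81.
Month 4: interest £59.84; balance after payment £4,203.65.

£4,203.65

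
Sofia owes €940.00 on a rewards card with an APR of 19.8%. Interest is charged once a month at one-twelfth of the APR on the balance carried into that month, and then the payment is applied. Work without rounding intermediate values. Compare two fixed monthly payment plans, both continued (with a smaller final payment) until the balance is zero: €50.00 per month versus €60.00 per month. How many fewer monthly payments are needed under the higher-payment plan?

Monthly rate r = 19.8%/12 = 1.65% = 0.0165.
At €50.00/mo: n = ⌈−ln(1 − rB₀/P)/ln(1+r)⌉ = 23 payments (last €34.66); total interest = total paid − €940.00 = €194.66.
At €60.00/mo: 19 payments (last €16.61); total interest €156.61.
Payments saved = 23 − 19 = 4.

4 fewer payments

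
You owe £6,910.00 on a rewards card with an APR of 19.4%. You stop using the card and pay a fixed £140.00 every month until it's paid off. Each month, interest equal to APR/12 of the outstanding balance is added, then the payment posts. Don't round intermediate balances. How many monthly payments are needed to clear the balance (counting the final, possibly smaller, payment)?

100 payments

Monthly rate r = 19.4%/12 = 1.61667% = 0.0161667.
Recurrence: B ← B·(1+r) − £140.00.
Month 1: interest £111.71; balance after payment £6,881.71.
Month 2: interest £111.25; balance after payment £6,852.97.
Closed form: n = −ln(1 − rB₀/P)/ln(1+r) = −ln(0.20206)/ln(1.01617) ≈ 99.717, so the balance reaches zero during payment 100.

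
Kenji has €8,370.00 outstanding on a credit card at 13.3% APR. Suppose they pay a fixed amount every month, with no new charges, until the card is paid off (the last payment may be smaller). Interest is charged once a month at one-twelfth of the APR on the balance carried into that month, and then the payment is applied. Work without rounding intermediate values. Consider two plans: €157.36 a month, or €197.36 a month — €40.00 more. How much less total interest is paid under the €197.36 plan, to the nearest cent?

Monthly rate r = 13.3%/12 = 1.10833% = 0.0110833.
At €157.36/mo: n = ⌈−ln(1 − rB₀/P)/ln(1+r)⌉ = 81 payments (last €123.62); total interest = total paid − €8,370.00 = €4,342.42.
At €197.36/mo: 58 payments (last €119.92); total interest €2,999.44.
Interest saved = €4,342.42 − €2,999.44 = €1,342.98.

€1,342.98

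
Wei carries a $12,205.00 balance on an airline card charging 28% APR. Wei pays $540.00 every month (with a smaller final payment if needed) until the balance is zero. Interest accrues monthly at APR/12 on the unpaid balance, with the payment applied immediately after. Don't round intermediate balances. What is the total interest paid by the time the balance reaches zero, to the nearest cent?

Monthly rate r = 28%/12 = 2.33333% = 0.0233333.
Payoff takes n = ⌈−ln(1 − rB₀/P)/ln(1+r)⌉ = ⌈32.493⌉ = 33 payments; the last is $267.69.
Total paid = 32·$540.00 + $267.69 = $17,547.69.
Total interest = total paid − principal = $17,547.69 − $12,205.00 = $5,342.69.

$5,342.69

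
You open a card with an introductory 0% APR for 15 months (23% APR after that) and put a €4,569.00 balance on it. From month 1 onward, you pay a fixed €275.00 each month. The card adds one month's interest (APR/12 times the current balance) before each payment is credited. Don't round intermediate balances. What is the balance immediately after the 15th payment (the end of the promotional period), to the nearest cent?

Promo months 1–15 at r₀ = 0%/12 = 0; months 16+ at r₁ = 23%/12 = 0.0191667.
After month 15 (no interest yet): B = €4,569.00 − 15·€275.00 = €444.00.

€444.00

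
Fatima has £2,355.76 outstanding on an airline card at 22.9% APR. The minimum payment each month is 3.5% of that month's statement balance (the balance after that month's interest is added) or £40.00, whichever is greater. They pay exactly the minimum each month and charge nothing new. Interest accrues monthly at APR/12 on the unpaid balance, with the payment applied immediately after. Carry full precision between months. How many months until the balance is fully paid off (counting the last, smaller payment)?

85 months

Monthly rate r = 22.9%/12 = 1.90833% = 0.0190833.
While 3.5% of the post-interest balance exceeds £40.00, each month B ← (B·(1+r))·(1 − 0.035), i.e. B shrinks by the factor (1+r)·0.965 = 0.98342.
This holds for months 1–45. Entering month 46 the balance is £1,109.93; 3.5% of the post-interest balance is now below £40.00, so the flat £40.00 minimum applies from here.
From month 46 a fixed £40.00 at rate r clears £1,109.93 in 40 more payments. Total: 45 + 40 = 85 months.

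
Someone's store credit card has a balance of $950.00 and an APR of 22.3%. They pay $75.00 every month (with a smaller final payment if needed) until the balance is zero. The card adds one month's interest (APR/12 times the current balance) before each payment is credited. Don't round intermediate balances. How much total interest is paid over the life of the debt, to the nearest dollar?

Monthly rate r = 22.3%/12 = 1.85833% = 0.0185833.
Payoff takes n = ⌈−ln(1 − rB₀/P)/ln(1+r)⌉ = ⌈14.576⌉ = 15 payments; the last is $43.38.
Total paid = 14·$75.00 + $43.38 = $1,093.38.
Total interest = total paid − principal = $1,093.38 − $950.00 = $143.38.

$143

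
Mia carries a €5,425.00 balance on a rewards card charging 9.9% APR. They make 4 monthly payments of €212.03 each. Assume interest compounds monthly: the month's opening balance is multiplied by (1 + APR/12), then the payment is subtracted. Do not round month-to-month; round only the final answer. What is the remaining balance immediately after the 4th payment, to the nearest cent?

Monthly rate r = 9.9%/12 = 0.825% = 0.00825.
Each month: B ← B·(1+r) − €212.03.
Month 1: interest €44.76; balance after payment €5,257.73.
Month 2: interest €43.38; balance after payment €5,089.07.
Month 3: interest €41.98; balance after payment €4,919.03.
Month 4: interest €40.58; balance after payment €4,747.58.

€4,747.58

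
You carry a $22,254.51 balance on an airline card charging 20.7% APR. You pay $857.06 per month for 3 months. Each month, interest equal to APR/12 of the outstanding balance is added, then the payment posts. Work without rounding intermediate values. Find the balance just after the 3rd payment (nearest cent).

Monthly rate r = 20.7%/12 = 1.725% = 0.01725.
Each month: B ← B·(1+r) − $857.06.
Month 1: interest $383.89; balance after payment $21,781.34.
Month 2: interest $375.73; balance after payment $21,300.01.
Month 3: interest $367.43; balance after payment $20,810.37.

$20,810.37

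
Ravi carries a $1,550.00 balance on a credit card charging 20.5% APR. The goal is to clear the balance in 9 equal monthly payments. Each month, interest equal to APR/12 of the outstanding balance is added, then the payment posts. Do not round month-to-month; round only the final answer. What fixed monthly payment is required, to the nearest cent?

Monthly rate r = 20.5%/12 = 1.70833% = 0.0170833.
Level-payment amortization: P = B₀·r / (1 − (1+r)^(−n)) = 1550.00·0.0170833 / (1 − 1.01708^(−9)).
Denominator 1 − (1+r)^(−9) = 0.141399453.
P = 26.4792 / 0.141399453 ≈ 187.26.

$187.26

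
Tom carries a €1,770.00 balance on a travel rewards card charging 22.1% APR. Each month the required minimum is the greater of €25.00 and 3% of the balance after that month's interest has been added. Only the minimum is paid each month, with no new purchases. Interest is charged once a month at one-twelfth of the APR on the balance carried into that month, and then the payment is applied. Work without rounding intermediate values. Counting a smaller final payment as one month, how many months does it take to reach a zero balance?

114 months

Monthly rate r = 22.1%/12 = 1.84167% = 0.0184167.
While 3% of the post-interest balance exceeds €25.00, each month B ← (B·(1+r))·(1 − 0.03), i.e. B shrinks by the factor (1+r)·0.97 = 0.98786.
This holds for months 1–64. Entering month 65 the balance is €810.21; 3% of the post-interest balance is now below €25.00, so the flat €25.00 minimum applies from here.
From month 65 a fixed €25.00 at rate r clears €810.21 in 50 more payments. Total: 64 + 50 = 114 months.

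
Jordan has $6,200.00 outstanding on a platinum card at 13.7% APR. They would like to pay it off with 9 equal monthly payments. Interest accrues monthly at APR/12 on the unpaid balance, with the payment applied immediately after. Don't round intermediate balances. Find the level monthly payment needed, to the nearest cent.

$728.81

Monthly rate r = 13.7%/12 = 1.14167% = 0.0114167.
Level-payment amortization: P = B₀·r / (1 − (1+r)^(−n)) = 6200.00·0.0114167 / (1 − 1.01142^(−9)).
Denominator 1 − (1+r)^(−9) = 0.0971220498.
P = 70.7833 / 0.0971220498 ≈ 728.81.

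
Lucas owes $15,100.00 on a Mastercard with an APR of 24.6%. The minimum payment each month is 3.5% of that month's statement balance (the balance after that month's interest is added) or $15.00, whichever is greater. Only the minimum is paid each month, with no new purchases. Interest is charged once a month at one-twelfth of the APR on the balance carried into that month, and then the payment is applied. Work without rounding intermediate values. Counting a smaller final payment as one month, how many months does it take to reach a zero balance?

Monthly rate r = 24.6%/12 = 2.05% = 0.0205.
While 3.5% of the post-interest balance exceeds $15.00, each month B ← (B·(1+r))·(1 − 0.035), i.e. B shrinks by the factor (1+r)·0.965 = 0.98478.
This holds for months 1–234. Entering month 235 the balance is $417.46; 3.5% of the post-interest balance is now below $15.00, so the flat $15.00 minimum applies from here.
From month 235 a fixed $15.00 at rate r clears $417.46 in 42 more payments. Total: 234 + 42 = 276 months.

276 months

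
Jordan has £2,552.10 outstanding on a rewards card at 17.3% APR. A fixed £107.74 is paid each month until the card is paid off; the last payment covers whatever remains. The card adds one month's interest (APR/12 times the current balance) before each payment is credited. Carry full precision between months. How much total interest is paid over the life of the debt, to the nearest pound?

Monthly rate r = 17.3%/12 = 1.44167% = 0.0144167.
Payoff takes n = ⌈−ln(1 − rB₀/P)/ln(1+r)⌉ = ⌈29.188⌉ = 30 payments; the last is £20.34.
Total paid = 29·£107.74 + £20.34 = £3,144.80.
Total interest = total paid − principal = £3,144.80 − £2,552.10 = £592.70.

£593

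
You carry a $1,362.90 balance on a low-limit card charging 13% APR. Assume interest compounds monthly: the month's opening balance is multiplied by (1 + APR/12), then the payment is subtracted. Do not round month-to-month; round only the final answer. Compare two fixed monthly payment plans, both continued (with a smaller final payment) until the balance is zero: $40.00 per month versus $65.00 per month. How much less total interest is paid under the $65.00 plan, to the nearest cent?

$155.64

Monthly rate r = 13%/12 = 1.08333% = 0.0108333.
At $40.00/mo: n = ⌈−ln(1 − rB₀/P)/ln(1+r)⌉ = 43 payments (last $30.05); total interest = total paid − $1,362.90 = $347.15.
At $65.00/mo: 24 payments (last $59.41); total interest $191.51.
Interest saved = $347.15 − $191.51 = $155.64.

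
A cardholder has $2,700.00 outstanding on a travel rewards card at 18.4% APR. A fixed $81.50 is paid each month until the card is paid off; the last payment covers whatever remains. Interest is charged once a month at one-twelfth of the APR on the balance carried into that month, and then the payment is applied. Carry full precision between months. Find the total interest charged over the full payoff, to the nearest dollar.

$1,099

Monthly rate r = 18.4%/12 = 1.53333% = 0.0153333.
Payoff takes n = ⌈−ln(1 − rB₀/P)/ln(1+r)⌉ = ⌈46.608⌉ = 47 payments; the last is $49.67.
Total paid = 46·$81.50 + $49.67 = $3,798.67.
Total interest = total paid − principal = $3,798.67 − $2,700.00 = $1,098.67.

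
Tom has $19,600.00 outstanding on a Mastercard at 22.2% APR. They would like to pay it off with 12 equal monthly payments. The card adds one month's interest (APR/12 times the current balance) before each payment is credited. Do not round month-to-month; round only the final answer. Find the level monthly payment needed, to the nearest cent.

$1,836.34

Monthly rate r = 22.2%/12 = 1.85% = 0.0185.
Level-payment amortization: P = B₀·r / (1 − (1+r)^(−n)) = 19600.00·0.0185 / (1 − 1.0185^(−12)).
Denominator 1 − (1+r)^(−12) = 0.197458314.
P = 362.6 / 0.197458314 ≈ 1836.34.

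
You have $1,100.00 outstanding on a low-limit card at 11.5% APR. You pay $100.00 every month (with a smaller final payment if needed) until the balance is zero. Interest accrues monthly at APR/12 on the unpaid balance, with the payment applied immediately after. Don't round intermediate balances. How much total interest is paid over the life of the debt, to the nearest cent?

$68.07

Monthly rate r = 11.5%/12 = 0.958333% = 0.00958333.
Payoff takes n = ⌈−ln(1 − rB₀/P)/ln(1+r)⌉ = ⌈11.680⌉ = 12 payments; the last is $68.07.
Total paid = 11·$100.00 + $68.07 = $1,168.07.
Total interest = total paid − principal = $1,168.07 − $1,100.00 = $68.07.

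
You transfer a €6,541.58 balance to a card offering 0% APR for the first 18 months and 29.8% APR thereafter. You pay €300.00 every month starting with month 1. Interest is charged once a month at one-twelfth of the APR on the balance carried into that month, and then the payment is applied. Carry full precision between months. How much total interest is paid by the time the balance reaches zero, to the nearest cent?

€72.59

Promo months 1–18 at r₀ = 0%/12 = 0; months 19+ at r₁ = 29.8%/12 = 0.0248333.
After month 18 (no interest yet): B = €6,541.58 − 18·€300.00 = €1,141.58.
Then at r₁ with €300.00/mo: n₂ = −ln(1 − r₁·B/P)/ln(1+r₁) ≈ 4.05 → 5 more payments.
Total paid = 22·€300.00 + €14.17 = €6,614.17; interest = €6,614.17 − €6,541.58 = €72.59.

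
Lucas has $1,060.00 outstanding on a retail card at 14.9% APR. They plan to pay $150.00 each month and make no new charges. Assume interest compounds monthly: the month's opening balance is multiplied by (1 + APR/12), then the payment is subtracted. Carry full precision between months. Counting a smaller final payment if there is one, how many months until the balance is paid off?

Monthly rate r = 14.9%/12 = 1.24167% = 0.0124167.
Recurrence: B ← B·(1+r) − $150.00.
Month 1: interest $13.16; balance after payment $923.16.
Month 2: interest $11.46; balance after payment $784.62.
Closed form: n = −ln(1 − rB₀/P)/ln(1+r) = −ln(0.91226)/ln(1.01242) ≈ 7.442, so the balance reaches zero during payment 8.

8 months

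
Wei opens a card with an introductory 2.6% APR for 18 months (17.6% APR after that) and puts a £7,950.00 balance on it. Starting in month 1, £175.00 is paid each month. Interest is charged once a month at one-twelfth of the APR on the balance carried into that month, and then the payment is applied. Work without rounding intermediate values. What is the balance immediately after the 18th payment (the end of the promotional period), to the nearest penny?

Promo months 1–18 at r₀ = 2.6%/12 = 0.00216667; months 19+ at r₁ = 17.6%/12 = 0.0146667.
After month 18: iterate B ← B·(1+r₀) − £175.00 for 18 months → £5,057.14.

£5,057.14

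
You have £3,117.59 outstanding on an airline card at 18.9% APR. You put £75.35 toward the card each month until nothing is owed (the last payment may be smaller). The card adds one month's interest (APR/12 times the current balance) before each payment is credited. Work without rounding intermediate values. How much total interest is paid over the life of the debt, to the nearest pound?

£1,967

Monthly rate r = 18.9%/12 = 1.575% = 0.01575.
Payoff takes n = ⌈−ln(1 − rB₀/P)/ln(1+r)⌉ = ⌈67.482⌉ = 68 payments; the last is £36.45.
Total paid = 67·£75.35 + £36.45 = £5,084.90.
Total interest = total paid − principal = £5,084.90 − £3,117.59 = £1,967.31.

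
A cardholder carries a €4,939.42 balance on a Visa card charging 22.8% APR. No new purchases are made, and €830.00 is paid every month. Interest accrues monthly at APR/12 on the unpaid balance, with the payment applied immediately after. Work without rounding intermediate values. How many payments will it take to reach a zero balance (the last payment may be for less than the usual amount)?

Monthly rate r = 22.8%/12 = 1.9% = 0.019.
Recurrence: B ← B·(1+r) − €830.00.
Month 1: interest €93.85; balance after payment €4,203.27.
Month 2: interest €79.86; balance after payment €3,453.13.
Closed form: n = −ln(1 − rB₀/P)/ln(1+r) = −ln(0.88693)/ln(1.019) ≈ 6.375, so the balance reaches zero during payment 7.

7 months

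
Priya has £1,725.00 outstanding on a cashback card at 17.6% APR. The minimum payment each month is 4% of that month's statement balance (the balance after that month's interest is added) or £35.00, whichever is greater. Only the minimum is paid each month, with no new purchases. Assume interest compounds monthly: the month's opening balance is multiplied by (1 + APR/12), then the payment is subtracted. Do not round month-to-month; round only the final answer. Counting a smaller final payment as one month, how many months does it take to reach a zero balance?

58 months

Monthly rate r = 17.6%/12 = 1.46667% = 0.0146667.
While 4% of the post-interest balance exceeds £35.00, each month B ← (B·(1+r))·(1 − 0.04), i.e. B shrinks by the factor (1+r)·0.96 = 0.97408.
This holds for months 1–27. Entering month 28 the balance is £848.88; 4% of the post-interest balance is now below £35.00, so the flat £35.00 minimum applies from here.
From month 28 a fixed £35.00 at rate r clears £848.88 in 31 more payments. Total: 27 + 31 = 58 months.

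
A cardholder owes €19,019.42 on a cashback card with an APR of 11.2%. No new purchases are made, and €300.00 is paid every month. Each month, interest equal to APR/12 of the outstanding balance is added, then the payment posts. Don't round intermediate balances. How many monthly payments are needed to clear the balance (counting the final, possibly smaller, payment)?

Monthly rate r = 11.2%/12 = 0.933333% = 0.00933333.
Recurrence: B ← B·(1+r) − €300.00.
Month 1: interest €177.51; balance after payment €18,896.93.
Month 2: interest €176.37; balance after payment €18,773.31.
Closed form: n = −ln(1 − rB₀/P)/ln(1+r) = −ln(0.40828)/ln(1.00933) ≈ 96.425, so the balance reaches zero during payment 97.

97 payments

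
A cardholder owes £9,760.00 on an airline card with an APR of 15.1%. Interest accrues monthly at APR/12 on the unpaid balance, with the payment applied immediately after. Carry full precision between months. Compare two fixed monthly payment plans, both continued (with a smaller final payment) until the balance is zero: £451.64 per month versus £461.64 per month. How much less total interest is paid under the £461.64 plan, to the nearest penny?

£43.79

Monthly rate r = 15.1%/12 = 1.25833% = 0.0125833.
At £451.64/mo: n = ⌈−ln(1 − rB₀/P)/ln(1+r)⌉ = 26 payments (last £171.65); total interest = total paid − £9,760.00 = £1,702.65.
At £461.64/mo: 25 payments (last £339.50); total interest £1,658.86.
Interest saved = £1,702.65 − £1,658.86 = £43.79.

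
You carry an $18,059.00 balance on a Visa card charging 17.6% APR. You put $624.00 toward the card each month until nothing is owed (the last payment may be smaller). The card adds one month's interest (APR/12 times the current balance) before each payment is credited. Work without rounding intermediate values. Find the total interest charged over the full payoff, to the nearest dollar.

Monthly rate r = 17.6%/12 = 1.46667% = 0.0146667.
Payoff takes n = ⌈−ln(1 − rB₀/P)/ln(1+r)⌉ = ⌈37.943⌉ = 38 payments; the last is $588.55.
Total paid = 37·$624.00 + $588.55 = $23,676.55.
Total interest = total paid − principal = $23,676.55 − $18,059.00 = $5,617.55.

$5,618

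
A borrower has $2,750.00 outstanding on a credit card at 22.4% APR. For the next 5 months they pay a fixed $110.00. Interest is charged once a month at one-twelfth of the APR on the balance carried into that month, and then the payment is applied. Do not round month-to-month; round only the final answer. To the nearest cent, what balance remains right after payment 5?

Monthly rate r = 22.4%/12 = 1.86667% = 0.0186667.
Each month: B ← B·(1+r) − $110.00.
Month 1: interest $51.33; balance after payment $2,691.33.
Month 2: interest $50.24; balance after payment $2,631.57.
Month 3: interest $49.12; balance after payment $2,570.69.
Month 4: interest $47.99; balance after payment $2,508.68.
Month 5: interest $46.83; balance after payment $2,445.51.

$2,445.51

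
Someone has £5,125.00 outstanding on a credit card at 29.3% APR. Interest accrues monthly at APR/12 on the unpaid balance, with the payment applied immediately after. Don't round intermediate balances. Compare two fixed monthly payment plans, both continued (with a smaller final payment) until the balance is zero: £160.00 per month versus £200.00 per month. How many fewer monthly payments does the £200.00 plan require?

Monthly rate r = 29.3%/12 = 2.44167% = 0.0244167.
At £160.00/mo: n = ⌈−ln(1 − rB₀/P)/ln(1+r)⌉ = 64 payments (last £26.34); total interest = total paid − £5,125.00 = £4,981.34.
At £200.00/mo: 41 payments (last £147.24); total interest £3,022.24.
Payments saved = 64 − 41 = 23.

23 fewer payments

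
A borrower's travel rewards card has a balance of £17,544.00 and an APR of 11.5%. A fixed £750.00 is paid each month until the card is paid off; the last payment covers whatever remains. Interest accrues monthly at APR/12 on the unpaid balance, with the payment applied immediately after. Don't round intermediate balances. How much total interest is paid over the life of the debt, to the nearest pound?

Monthly rate r = 11.5%/12 = 0.958333% = 0.00958333.
Payoff takes n = ⌈−ln(1 − rB₀/P)/ln(1+r)⌉ = ⌈26.613⌉ = 27 payments; the last is £460.54.
Total paid = 26·£750.00 + £460.54 = £19,960.54.
Total interest = total paid − principal = £19,960.54 − £17,544.00 = £2,416.54.

£2,417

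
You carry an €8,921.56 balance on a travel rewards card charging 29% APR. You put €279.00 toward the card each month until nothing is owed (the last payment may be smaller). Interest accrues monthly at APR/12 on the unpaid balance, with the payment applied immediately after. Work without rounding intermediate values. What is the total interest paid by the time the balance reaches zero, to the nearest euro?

Monthly rate r = 29%/12 = 2.41667% = 0.0241667.
Payoff takes n = ⌈−ln(1 − rB₀/P)/ln(1+r)⌉ = ⌈62.055⌉ = 63 payments; the last is €15.38.
Total paid = 62·€279.00 + €15.38 = €17,313.38.
Total interest = total paid − principal = €17,313.38 − €8,921.56 = €8,391.82.

€8,392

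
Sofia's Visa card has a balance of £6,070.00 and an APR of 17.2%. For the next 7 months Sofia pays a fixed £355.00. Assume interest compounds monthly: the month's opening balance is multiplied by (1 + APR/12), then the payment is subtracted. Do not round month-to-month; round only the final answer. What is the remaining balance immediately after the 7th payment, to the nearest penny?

Monthly rate r = 17.2%/12 = 1.43333% = 0.0143333.
Each month: B ← B·(1+r) − £355.00.
Month 1: interest £87.00; balance after payment £5,802.00.
Month 2: interest £83.16; balance after payment £5,530.17.
Month 3: interest £79.27; balance after payment £5,254.43.
Month 4: interest £75.31; balance after payment £4,974.74.
Month 5: interest £71.30; balance after payment £4,691.05.
Month 6: interest £67.24; balance after payment £4,403.29.
Month 7: interest £63.11; balance after payment £4,111.40.

£4,111.40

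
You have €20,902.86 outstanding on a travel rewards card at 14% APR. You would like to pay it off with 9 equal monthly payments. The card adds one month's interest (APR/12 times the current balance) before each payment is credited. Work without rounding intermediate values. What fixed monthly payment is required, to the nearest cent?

Monthly rate r = 14%/12 = 1.16667% = 0.0116667.
Level-payment amortization: P = B₀·r / (1 − (1+r)^(−n)) = 20902.86·0.0116667 / (1 − 1.01167^(−9)).
Denominator 1 − (1+r)^(−9) = 0.0991281142.
P = 243.867 / 0.0991281142 ≈ 2460.12.

€2,460.12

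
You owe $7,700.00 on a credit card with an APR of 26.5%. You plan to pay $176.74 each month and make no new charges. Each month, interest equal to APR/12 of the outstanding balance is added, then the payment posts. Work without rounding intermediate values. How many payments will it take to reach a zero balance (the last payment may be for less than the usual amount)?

150 months

Monthly rate r = 26.5%/12 = 2.20833% = 0.0220833.
Recurrence: B ← B·(1+r) − $176.74.
Month 1: interest $170.04; balance after payment $7,693.30.
Month 2: interest $169.89; balance after payment $7,686.46.
Closed form: n = −ln(1 − rB₀/P)/ln(1+r) = −ln(0.037899)/ln(1.02208) ≈ 149.834, so the balance reaches zero during payment 150.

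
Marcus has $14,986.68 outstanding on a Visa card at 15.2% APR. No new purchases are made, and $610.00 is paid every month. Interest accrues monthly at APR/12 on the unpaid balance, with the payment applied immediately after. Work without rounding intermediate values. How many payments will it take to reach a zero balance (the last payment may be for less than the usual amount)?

Monthly rate r = 15.2%/12 = 1.26667% = 0.0126667.
Recurrence: B ← B·(1+r) − $610.00.
Month 1: interest $189.83; balance after payment $14,566.51.
Month 2: interest $184.51; balance after payment $14,141.02.
Closed form: n = −ln(1 − rB₀/P)/ln(1+r) = −ln(0.6888)/ln(1.01267) ≈ 29.618, so the balance reaches zero during payment 30.

30 payments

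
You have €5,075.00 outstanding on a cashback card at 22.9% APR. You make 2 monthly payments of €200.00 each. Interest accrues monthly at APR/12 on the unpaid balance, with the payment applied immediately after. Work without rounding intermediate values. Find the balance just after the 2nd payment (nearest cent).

€4,866.73

Monthly rate r = 22.9%/12 = 1.90833% = 0.0190833.
Each month: B ← B·(1+r) − €200.00.
Month 1: interest €96.85; balance after payment €4,971.85.
Month 2: interest €94.88; balance after payment €4,866.73.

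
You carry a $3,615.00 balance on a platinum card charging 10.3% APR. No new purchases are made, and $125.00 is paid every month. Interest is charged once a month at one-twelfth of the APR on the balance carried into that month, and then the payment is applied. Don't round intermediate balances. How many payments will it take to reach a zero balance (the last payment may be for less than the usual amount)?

Monthly rate r = 10.3%/12 = 0.858333% = 0.00858333.
Recurrence: B ← B·(1+r) − $125.00.
Month 1: interest $31.03; balance after payment $3,521.03.
Month 2: interest $30.22; balance after payment $3,426.25.
Closed form: n = −ln(1 − rB₀/P)/ln(1+r) = −ln(0.75177)/ln(1.00858) ≈ 33.384, so the balance reaches zero during payment 34.

34 months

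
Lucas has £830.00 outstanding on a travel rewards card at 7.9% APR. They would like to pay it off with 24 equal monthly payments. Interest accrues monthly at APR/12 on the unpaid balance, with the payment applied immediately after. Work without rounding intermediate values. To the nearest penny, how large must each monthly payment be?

£37.50

Monthly rate r = 7.9%/12 = 0.658333% = 0.00658333.
Level-payment amortization: P = B₀·r / (1 − (1+r)^(−n)) = 830.00·0.00658333 / (1 − 1.00658^(−24)).
Denominator 1 − (1+r)^(−24) = 0.14570797.
P = 5.46417 / 0.14570797 ≈ 37.50.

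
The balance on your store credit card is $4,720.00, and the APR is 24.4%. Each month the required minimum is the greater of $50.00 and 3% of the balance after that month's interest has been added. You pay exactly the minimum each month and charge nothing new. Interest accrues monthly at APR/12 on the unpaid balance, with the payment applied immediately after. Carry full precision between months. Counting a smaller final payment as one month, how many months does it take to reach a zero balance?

Monthly rate r = 24.4%/12 = 2.03333% = 0.0203333.
While 3% of the post-interest balance exceeds $50.00, each month B ← (B·(1+r))·(1 − 0.03), i.e. B shrinks by the factor (1+r)·0.97 = 0.98972.
This holds for months 1–103. Entering month 104 the balance is $1,628.79; 3% of the post-interest balance is now below $50.00, so the flat $50.00 minimum applies from here.
From month 104 a fixed $50.00 at rate r clears $1,628.79 in 54 more payments. Total: 103 + 54 = 157 months.

157 months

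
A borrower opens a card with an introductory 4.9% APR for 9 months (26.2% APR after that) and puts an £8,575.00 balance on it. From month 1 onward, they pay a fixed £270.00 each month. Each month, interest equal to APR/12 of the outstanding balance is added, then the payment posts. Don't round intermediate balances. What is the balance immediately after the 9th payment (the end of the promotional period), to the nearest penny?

£6,425.26

Promo months 1–9 at r₀ = 4.9%/12 = 0.00408333; months 10+ at r₁ = 26.2%/12 = 0.0218333.
After month 9: iterate B ← B·(1+r₀) − £270.00 for 9 months → £6,425.26.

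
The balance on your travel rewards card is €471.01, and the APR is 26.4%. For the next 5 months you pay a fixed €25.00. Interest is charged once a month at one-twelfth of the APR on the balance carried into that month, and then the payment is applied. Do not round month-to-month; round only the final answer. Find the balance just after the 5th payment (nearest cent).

€394.53

Monthly rate r = 26.4%/12 = 2.2% = 0.022.
Each month: B ← B·(1+r) − €25.00.
Month 1: interest €10.36; balance after payment €456.37.
Month 2: interest €10.04; balance after payment €441.41.
Month 3: interest €9.71; balance after payment €426.12.
Month 4: interest €9.37; balance after payment €410.50.
Month 5: interest €9.03; balance after payment €394.53.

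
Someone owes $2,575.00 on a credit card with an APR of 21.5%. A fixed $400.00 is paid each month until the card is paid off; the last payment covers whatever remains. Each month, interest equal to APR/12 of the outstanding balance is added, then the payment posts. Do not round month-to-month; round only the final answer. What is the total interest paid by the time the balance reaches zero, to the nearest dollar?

$186

Monthly rate r = 21.5%/12 = 1.79167% = 0.0179167.
Payoff takes n = ⌈−ln(1 − rB₀/P)/ln(1+r)⌉ = ⌈6.901⌉ = 7 payments; the last is $360.76.
Total paid = 6·$400.00 + $360.76 = $2,760.76.
Total interest = total paid − principal = $2,760.76 − $2,575.00 = $185.76.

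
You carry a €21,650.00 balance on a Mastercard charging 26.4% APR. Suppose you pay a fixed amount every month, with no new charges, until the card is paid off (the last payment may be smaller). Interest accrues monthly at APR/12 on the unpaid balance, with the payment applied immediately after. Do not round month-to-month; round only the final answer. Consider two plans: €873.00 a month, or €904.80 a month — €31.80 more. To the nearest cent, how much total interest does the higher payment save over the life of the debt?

€565.43

Monthly rate r = 26.4%/12 = 2.2% = 0.022.
At €873.00/mo: n = ⌈−ln(1 − rB₀/P)/ln(1+r)⌉ = 37 payments (last €216.05); total interest = total paid − €21,650.00 = €9,994.05.
At €904.80/mo: 35 payments (last €315.42); total interest €9,428.62.
Interest saved = €9,994.05 − €9,428.62 = €565.43.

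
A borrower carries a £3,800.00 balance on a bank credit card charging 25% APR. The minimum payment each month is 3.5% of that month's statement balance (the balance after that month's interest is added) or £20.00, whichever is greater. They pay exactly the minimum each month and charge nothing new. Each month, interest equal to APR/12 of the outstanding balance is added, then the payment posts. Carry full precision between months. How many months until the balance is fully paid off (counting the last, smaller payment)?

171 months

Monthly rate r = 25%/12 = 2.08333% = 0.0208333.
While 3.5% of the post-interest balance exceeds £20.00, each month B ← (B·(1+r))·(1 − 0.035), i.e. B shrinks by the factor (1+r)·0.965 = 0.9851.
This holds for months 1–128. Entering month 129 the balance is £556.54; 3.5% of the post-interest balance is now below £20.00, so the flat £20.00 minimum applies from here.
From month 129 a fixed £20.00 at rate r clears £556.54 in 43 more payments. Total: 128 + 43 = 171 months.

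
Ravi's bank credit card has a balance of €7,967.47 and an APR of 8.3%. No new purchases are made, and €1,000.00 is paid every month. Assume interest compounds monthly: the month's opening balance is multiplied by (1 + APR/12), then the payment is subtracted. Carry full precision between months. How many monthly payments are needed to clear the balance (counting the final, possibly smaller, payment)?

Monthly rate r = 8.3%/12 = 0.691667% = 0.00691667.
Recurrence: B ← B·(1+r) − €1,000.00.
Month 1: interest €55.11; balance after payment €7,022.58.
Month 2: interest €48.57; balance after payment €6,071.15.
Closed form: n = −ln(1 − rB₀/P)/ln(1+r) = −ln(0.94489)/ln(1.00692) ≈ 8.224, so the balance reaches zero during payment 9.

9 payments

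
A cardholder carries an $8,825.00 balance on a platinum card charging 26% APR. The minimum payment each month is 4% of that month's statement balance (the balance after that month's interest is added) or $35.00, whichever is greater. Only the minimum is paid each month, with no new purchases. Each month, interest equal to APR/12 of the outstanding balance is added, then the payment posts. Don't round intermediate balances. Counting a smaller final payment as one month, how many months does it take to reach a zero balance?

156 months

Monthly rate r = 26%/12 = 2.16667% = 0.0216667.
While 4% of the post-interest balance exceeds $35.00, each month B ← (B·(1+r))·(1 − 0.04), i.e. B shrinks by the factor (1+r)·0.96 = 0.9808.
This holds for months 1–121. Entering month 122 the balance is $845.18; 4% of the post-interest balance is now below $35.00, so the flat $35.00 minimum applies from here.
From month 122 a fixed $35.00 at rate r clears $845.18 in 35 more payments. Total: 121 + 35 = 156 months.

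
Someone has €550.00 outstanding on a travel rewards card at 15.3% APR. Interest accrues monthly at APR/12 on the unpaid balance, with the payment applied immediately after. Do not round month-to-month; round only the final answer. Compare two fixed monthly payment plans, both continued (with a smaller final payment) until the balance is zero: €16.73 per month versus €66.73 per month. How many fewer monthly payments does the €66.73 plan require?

Monthly rate r = 15.3%/12 = 1.275% = 0.01275.
At €16.73/mo: n = ⌈−ln(1 − rB₀/P)/ln(1+r)⌉ = 43 payments (last €14.75); total interest = total paid − €550.00 = €167.41.
At €66.73/mo: 9 payments (last €51.03); total interest €34.87.
Payments saved = 43 − 9 = 34.

34 fewer payments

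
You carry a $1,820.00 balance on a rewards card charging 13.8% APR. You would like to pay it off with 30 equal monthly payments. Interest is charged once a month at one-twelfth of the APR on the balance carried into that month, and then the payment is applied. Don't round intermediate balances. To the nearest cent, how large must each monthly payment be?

$72.08

Monthly rate r = 13.8%/12 = 1.15% = 0.0115.
Level-payment amortization: P = B₀·r / (1 − (1+r)^(−n)) = 1820.00·0.0115 / (1 − 1.0115^(−30)).
Denominator 1 − (1+r)^(−30) = 0.29038402.
P = 20.93 / 0.29038402 ≈ 72.08.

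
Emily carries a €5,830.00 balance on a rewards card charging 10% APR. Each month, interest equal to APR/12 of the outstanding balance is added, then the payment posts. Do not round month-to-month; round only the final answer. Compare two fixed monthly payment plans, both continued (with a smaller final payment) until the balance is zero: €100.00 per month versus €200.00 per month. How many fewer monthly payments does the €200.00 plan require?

Monthly rate r = 10%/12 = 0.833333% = 0.00833333.
At €100.00/mo: n = ⌈−ln(1 − rB₀/P)/ln(1+r)⌉ = 81 payments (last €15.76); total interest = total paid − €5,830.00 = €2,185.76.
At €200.00/mo: 34 payments (last €106.76); total interest €876.76.
Payments saved = 81 − 34 = 47.

47 fewer payments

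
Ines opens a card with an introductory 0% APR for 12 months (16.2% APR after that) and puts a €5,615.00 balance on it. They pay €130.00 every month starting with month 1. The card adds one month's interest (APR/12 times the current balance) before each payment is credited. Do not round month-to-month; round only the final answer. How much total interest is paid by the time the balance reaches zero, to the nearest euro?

€1,244

Promo months 1–12 at r₀ = 0%/12 = 0; months 13+ at r₁ = 16.2%/12 = 0.0135.
After month 12 (no interest yet): B = €5,615.00 − 12·€130.00 = €4,055.00.
Then at r₁ with €130.00/mo: n₂ = −ln(1 − r₁·B/P)/ln(1+r₁) ≈ 40.76 → 41 more payments.
Total paid = 52·€130.00 + €99.35 = €6,859.35; interest = €6,859.35 − €5,615.00 = €1,244.35.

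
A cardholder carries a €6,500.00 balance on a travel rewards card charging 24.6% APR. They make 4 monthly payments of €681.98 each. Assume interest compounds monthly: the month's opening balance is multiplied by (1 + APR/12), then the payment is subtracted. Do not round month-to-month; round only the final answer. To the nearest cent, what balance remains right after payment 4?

€4,236.66

Monthly rate r = 24.6%/12 = 2.05% = 0.0205.
Each month: B ← B·(1+r) − €681.98.
Month 1: interest €133.25; balance after payment €5,951.27.
Month 2: interest €122.00; balance after payment €5,391.29.
Month 3: interest €110.52; balance after payment €4,819.83.
Month 4: interest €98.81; balance after payment €4,236.66.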